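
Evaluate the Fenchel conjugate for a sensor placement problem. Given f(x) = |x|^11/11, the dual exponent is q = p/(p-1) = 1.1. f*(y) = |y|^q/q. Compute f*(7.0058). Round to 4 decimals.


The conjugate exponent q satisfies 1/p + 1/q = 1.
p = 11, so q = 11/(11 - 1) = 1.1
|y|^q = 7.0058^1.1 = 8.5114
f*(7.0058) = 8.5114 / 1.1 = 7.7377


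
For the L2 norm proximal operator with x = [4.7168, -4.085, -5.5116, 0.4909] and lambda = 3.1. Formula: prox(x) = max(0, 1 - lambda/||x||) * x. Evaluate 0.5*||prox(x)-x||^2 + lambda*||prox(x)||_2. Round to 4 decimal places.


Step 1: Compute ||x||.
||x|| = 8.3399
Step 2: Compute scaling factor.
scale = max(0, 1 - 3.1/8.3399) = 0.6283
Step 3: prox(x) = [2.9635, -2.5666, -3.4629, 0.3084]
||prox(x)|| = 5.2399
Step 4: Proximal objective.
0.5*||prox-x||^2 = 4.805
lambda*||prox|| = 16.2437
Total = 21.0487


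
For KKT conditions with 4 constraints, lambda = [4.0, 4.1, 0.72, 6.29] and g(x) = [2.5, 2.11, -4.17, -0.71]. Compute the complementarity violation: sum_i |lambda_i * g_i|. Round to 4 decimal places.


KKT complementary slackness check:
lambda_1 * g_1 = 4.0 * 2.5 = 10.0
lambda_2 * g_2 = 4.1 * 2.11 = 8.651
lambda_3 * g_3 = 0.72 * -4.17 = -3.0024
lambda_4 * g_4 = 6.29 * -0.71 = -4.4659
Total violation = 10.0 + 8.651 + 3.0024 + 4.4659 = 26.1193


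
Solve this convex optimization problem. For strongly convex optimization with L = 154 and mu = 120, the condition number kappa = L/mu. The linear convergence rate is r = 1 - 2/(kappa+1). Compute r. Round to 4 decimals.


Step 1: Compute the condition number.
kappa = L/mu = 154/120 = 1.2833
Step 2: Compute the convergence rate.
r = 1 - 2/(kappa + 1) = 1 - 2*mu/(L + mu) = (L - mu)/(L + mu) = 34/274 = 0.1241


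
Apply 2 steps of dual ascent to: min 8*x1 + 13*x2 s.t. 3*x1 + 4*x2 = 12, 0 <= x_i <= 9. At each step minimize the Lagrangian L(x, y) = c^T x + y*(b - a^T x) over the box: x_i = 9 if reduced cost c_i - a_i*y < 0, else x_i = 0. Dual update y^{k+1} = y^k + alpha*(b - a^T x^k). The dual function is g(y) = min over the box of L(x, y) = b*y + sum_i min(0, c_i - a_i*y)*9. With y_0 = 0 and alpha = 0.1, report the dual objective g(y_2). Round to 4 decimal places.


Dual ascent for LP: min 8*x1 + 13*x2, 3*x1 + 4*x2 = 12, 0 <= x_i <= 9
Step 1: y^k = 0.0, reduced costs: (8.0, 13.0)
  x^k = (0.0, 0.0), subgradient = b - a^T x = 12.0
  y^{k+1} = 0.0 + 0.1*12.0 = 1.2
Step 2: y^k = 1.2, reduced costs: (4.4, 8.2)
  x^k = (0.0, 0.0), subgradient = b - a^T x = 12.0
  y^{k+1} = 1.2 + 0.1*12.0 = 2.4
Dual objective at y_2 = 2.4: reduced costs (0.8, 3.4), box minimizer x = (0.0, 0.0)
g(y_2) = b*y + (c1 - a1*y)*x1 + (c2 - a2*y)*x2 = 12*2.4 + 0.8*0.0 + 3.4*0.0 = 28.8 + 0.0 + 0.0 = 28.8


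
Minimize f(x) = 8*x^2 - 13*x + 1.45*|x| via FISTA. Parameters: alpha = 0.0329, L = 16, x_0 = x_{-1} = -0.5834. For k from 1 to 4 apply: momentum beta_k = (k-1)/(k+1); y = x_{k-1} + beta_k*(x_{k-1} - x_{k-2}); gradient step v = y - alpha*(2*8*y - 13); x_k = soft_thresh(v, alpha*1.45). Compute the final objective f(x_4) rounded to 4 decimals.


FISTA on f(x) = 8*x^2 - 13*x + 1.45*|x|
L = 16, alpha = 0.0329
Iteration 1: beta = 0.0, y = -0.5834 + 0.0*(-0.5834 + 0.5834) = -0.5834
  grad(y) = -22.3344, v = y - alpha*grad = 0.1514
  prox(v) = soft_thresh(0.1514, 0.0477) = 0.1037
Iteration 2: beta = 0.3333, y = 0.1037 + 0.3333*(0.1037 + 0.5834) = 0.3327
  grad(y) = -7.6763, v = y - alpha*grad = 0.5853
  prox(v) = soft_thresh(0.5853, 0.0477) = 0.5376
Iteration 3: beta = 0.5, y = 0.5376 + 0.5*(0.5376 - 0.1037) = 0.7545
  grad(y) = -0.9278, v = y - alpha*grad = 0.785
  prox(v) = soft_thresh(0.785, 0.0477) = 0.7373
Iteration 4: beta = 0.6, y = 0.7373 + 0.6*(0.7373 - 0.5376) = 0.8572
  grad(y) = 0.715, v = y - alpha*grad = 0.8337
  prox(v) = soft_thresh(0.8337, 0.0477) = 0.786
f(x_4) = 8*0.786^2 - 13*0.786 + 1.45*|0.786| = -4.136


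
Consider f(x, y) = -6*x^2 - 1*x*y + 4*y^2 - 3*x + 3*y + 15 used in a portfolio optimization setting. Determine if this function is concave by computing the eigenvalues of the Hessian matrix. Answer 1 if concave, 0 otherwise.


The Hessian of f(x,y) = -6*x^2 - 1*x*y + 4*y^2 - 3*x + 3*y + 15 is:
H = [[-12, -1], [-1, 8]]
Trace = -12 + 8 = -4
Determinant = -12*8 - (-1)^2 = -97
Discriminant = (-4)^2 - 4*-97 = 404.0
Eigenvalues: lambda_1 = -12.0499, lambda_2 = 8.0499
The function is not concave.

0


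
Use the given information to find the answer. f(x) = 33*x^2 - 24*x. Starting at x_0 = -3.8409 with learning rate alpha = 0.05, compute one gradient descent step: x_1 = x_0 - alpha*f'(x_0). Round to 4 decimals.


We compute the gradient at x_0 and apply the update.
f'(x) = 66*x - 24
f'(-3.8409) = 66*-3.8409 - 24 = -277.4994
x_1 = -3.8409 - 0.05*-277.4994 = 10.0341


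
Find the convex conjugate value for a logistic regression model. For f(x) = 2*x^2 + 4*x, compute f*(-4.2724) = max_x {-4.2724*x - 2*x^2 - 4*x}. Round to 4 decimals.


f*(y) = sup_x {y*x - a*x^2 - b*x} = sup_x {(y-b)*x - a*x^2}
FOC: (y - b) - 2a*x = 0 => x* = (y - b)/(2a)
x* = (-4.2724 - 4)/(2*2) = -2.0681
f*(-4.2724) = (y-b)^2/(4a) = (-4.2724 - 4)^2/(4*2)
= 68.4326/8 = 8.5541


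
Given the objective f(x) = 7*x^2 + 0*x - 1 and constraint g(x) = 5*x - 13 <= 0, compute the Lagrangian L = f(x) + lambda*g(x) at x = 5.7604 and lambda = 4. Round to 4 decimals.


Step 1: Evaluate f(x).
f(5.7604) = 7*5.7604^2 + 0*5.7604 - 1 = 231.2755
Step 2: Evaluate g(x).
g(5.7604) = 5*5.7604 - 13 = 15.802
Step 3: Compute Lagrangian.
L = 231.2755 + 4*15.802 = 294.4835


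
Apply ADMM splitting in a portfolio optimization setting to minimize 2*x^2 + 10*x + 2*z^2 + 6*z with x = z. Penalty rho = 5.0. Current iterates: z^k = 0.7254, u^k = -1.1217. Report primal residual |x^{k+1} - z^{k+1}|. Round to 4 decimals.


ADMM iteration with rho = 5.0, z^k = 0.7254, u^k = -1.1217
Step 1: x-update.
Minimize 2*x^2 + 10*x + (5.0/2)*(x - 0.7254 - 1.1217)^2
FOC: (2*2 + 5.0)*x = -10 + 5.0*(0.7254 + 1.1217)
x^{k+1} = -0.0849
Step 2: z-update.
Minimize 2*z^2 + 6*z + (5.0/2)*(-0.0849 - z - 1.1217)^2
FOC: (2*2 + 5.0)*z = -6 + 5.0*(-0.0849 - 1.1217)
z^{k+1} = -1.337
Step 3: u-update.
u^{k+1} = -1.1217 - 0.0849 + 1.337 = 0.1304
Step 4: Primal residual = |-0.0849 + 1.337| = 1.2521


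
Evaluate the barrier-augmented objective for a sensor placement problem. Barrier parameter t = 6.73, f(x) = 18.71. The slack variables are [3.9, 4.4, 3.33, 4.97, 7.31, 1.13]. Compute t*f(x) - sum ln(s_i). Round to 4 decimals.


Step 1: Compute log-barrier.
ln values: [1.361, 1.4816, 1.203, 1.6034, 1.9892, 0.1222]
phi = -(1.361 + 1.4816 + 1.203 + 1.6034 + 1.9892 + 0.1222) = -7.7604
Step 2: Compute augmented objective.
t*f(x) = 6.73*18.71 = 125.9183
Total = 125.9183 - 7.7604 = 118.1579


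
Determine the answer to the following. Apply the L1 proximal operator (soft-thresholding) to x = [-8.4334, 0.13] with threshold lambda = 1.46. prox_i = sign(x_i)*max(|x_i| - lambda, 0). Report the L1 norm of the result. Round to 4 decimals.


Soft-thresholding with lambda = 1.46:
prox(-8.4334) = sign(-8.4334)*max(|-8.4334| - 1.46, 0) = -6.9734
prox(0.13) = sign(0.13)*max(|0.13| - 1.46, 0) = 0.0
prox(x) = [-6.9734, 0.0]
||prox(x)||_1 = 6.9734 + 0.0 = 6.9734


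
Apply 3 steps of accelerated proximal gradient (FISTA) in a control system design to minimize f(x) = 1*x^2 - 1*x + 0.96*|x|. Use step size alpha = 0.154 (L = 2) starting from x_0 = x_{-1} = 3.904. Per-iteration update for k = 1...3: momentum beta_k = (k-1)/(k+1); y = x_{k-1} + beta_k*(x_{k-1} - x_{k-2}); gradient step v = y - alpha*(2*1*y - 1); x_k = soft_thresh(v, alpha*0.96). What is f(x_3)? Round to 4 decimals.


FISTA on f(x) = 1*x^2 - 1*x + 0.96*|x|
L = 2, alpha = 0.154
Iteration 1: beta = 0.0, y = 3.904 + 0.0*(3.904 - 3.904) = 3.904
  grad(y) = 6.808, v = y - alpha*grad = 2.8556
  prox(v) = soft_thresh(2.8556, 0.1478) = 2.7077
Iteration 2: beta = 0.3333, y = 2.7077 + 0.3333*(2.7077 - 3.904) = 2.309
  grad(y) = 3.6179, v = y - alpha*grad = 1.7518
  prox(v) = soft_thresh(1.7518, 0.1478) = 1.604
Iteration 3: beta = 0.5, y = 1.604 + 0.5*(1.604 - 2.7077) = 1.0521
  grad(y) = 1.1042, v = y - alpha*grad = 0.882
  prox(v) = soft_thresh(0.882, 0.1478) = 0.7342
f(x_3) = 1*0.7342^2 - 1*0.7342 + 0.96*|0.7342| = 0.5097


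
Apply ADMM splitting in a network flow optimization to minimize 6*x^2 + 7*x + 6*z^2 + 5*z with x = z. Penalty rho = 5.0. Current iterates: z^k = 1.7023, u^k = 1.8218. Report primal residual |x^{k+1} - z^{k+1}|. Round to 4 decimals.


ADMM iteration with rho = 5.0, z^k = 1.7023, u^k = 1.8218
Step 1: x-update.
Minimize 6*x^2 + 7*x + (5.0/2)*(x - 1.7023 + 1.8218)^2
FOC: (2*6 + 5.0)*x = -7 + 5.0*(1.7023 - 1.8218)
x^{k+1} = -0.4469
Step 2: z-update.
Minimize 6*z^2 + 5*z + (5.0/2)*(-0.4469 - z + 1.8218)^2
FOC: (2*6 + 5.0)*z = -5 + 5.0*(-0.4469 + 1.8218)
z^{k+1} = 0.1103
Step 3: u-update.
u^{k+1} = 1.8218 - 0.4469 - 0.1103 = 1.2646
Step 4: Primal residual = |-0.4469 - 0.1103| = 0.5572


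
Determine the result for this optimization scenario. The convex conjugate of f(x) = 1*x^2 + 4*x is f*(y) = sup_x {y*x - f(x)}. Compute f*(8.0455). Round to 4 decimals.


f*(y) = sup_x {y*x - a*x^2 - b*x} = sup_x {(y-b)*x - a*x^2}
FOC: (y - b) - 2a*x = 0 => x* = (y - b)/(2a)
x* = (8.0455 - 4)/(2*1) = 2.0228
f*(8.0455) = (y-b)^2/(4a) = (8.0455 - 4)^2/(4*1)
= 16.3661/4 = 4.0915


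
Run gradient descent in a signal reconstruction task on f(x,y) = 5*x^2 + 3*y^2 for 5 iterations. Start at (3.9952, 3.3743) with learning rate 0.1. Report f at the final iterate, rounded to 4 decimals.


Gradient descent on f(x,y) = 5*x^2 + 3*y^2.
Starting point: (3.9952, 3.3743), alpha = 0.1
Step 1: grad_x = 2*5*3.9952 = 39.952, grad_y = 2*3*3.3743 = 20.2458
  x_1 = 3.9952 - 0.1*39.952 = 0.0
  y_1 = 3.3743 - 0.1*20.2458 = 1.3497
Step 2: grad_x = 2*5*0.0 = 0.0, grad_y = 2*3*1.3497 = 8.0983
  x_2 = 0.0 - 0.1*0.0 = 0.0
  y_2 = 1.3497 - 0.1*8.0983 = 0.5399
Step 3: grad_x = 2*5*0.0 = 0.0, grad_y = 2*3*0.5399 = 3.2393
  x_3 = 0.0 - 0.1*0.0 = 0.0
  y_3 = 0.5399 - 0.1*3.2393 = 0.216
Step 4: grad_x = 2*5*0.0 = 0.0, grad_y = 2*3*0.216 = 1.2957
  x_4 = 0.0 - 0.1*0.0 = 0.0
  y_4 = 0.216 - 0.1*1.2957 = 0.0864
Step 5: grad_x = 2*5*0.0 = 0.0, grad_y = 2*3*0.0864 = 0.5183
  x_5 = 0.0 - 0.1*0.0 = 0.0
  y_5 = 0.0864 - 0.1*0.5183 = 0.0346
f(0.0, 0.0346) = 5*0.0^2 + 3*0.0346^2 = 0.0036


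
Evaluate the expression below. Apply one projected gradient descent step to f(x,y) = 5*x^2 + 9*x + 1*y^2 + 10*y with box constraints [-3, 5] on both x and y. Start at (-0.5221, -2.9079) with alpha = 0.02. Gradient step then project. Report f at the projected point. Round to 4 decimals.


Step 1: Compute gradient at (-0.5221, -2.9079).
grad_x = 2*5*-0.5221 + 9 = 3.779
grad_y = 2*1*-2.9079 + 10 = 4.1842
Step 2: Gradient step.
x_raw = -0.5221 - 0.02*3.779 = -0.5977
y_raw = -2.9079 - 0.02*4.1842 = -2.9916
Step 3: Project onto [-3, 5].
x_proj = clip(-0.5977) = -0.5977
y_proj = clip(-2.9916) = -2.9916
Step 4: Evaluate f.
f(-0.5977, -2.9916) = -24.5593


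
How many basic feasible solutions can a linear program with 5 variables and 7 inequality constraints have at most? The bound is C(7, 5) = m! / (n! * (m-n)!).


Each vertex corresponds to some choice of n active constraints out of m, so the number of vertices is at most C(m, n) = m! / (n!(m-n)!).
m = 7, n = 5
Numerator: 7 * 6 * 5 * 4 * 3
Denominator: 5! = 120
C(7, 5) = 21


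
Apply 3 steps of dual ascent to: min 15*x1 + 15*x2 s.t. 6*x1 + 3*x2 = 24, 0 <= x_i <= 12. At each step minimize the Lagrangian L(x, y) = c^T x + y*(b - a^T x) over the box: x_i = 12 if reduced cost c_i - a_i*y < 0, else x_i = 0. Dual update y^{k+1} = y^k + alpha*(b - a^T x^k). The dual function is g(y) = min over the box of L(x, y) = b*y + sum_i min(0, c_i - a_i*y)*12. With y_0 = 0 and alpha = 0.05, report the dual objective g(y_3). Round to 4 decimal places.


Dual ascent for LP: min 15*x1 + 15*x2, 6*x1 + 3*x2 = 24, 0 <= x_i <= 12
Step 1: y^k = 0.0, reduced costs: (15.0, 15.0)
  x^k = (0.0, 0.0), subgradient = b - a^T x = 24.0
  y^{k+1} = 0.0 + 0.05*24.0 = 1.2
Step 2: y^k = 1.2, reduced costs: (7.8, 11.4)
  x^k = (0.0, 0.0), subgradient = b - a^T x = 24.0
  y^{k+1} = 1.2 + 0.05*24.0 = 2.4
Step 3: y^k = 2.4, reduced costs: (0.6, 7.8)
  x^k = (0.0, 0.0), subgradient = b - a^T x = 24.0
  y^{k+1} = 2.4 + 0.05*24.0 = 3.6
Dual objective at y_3 = 3.6: reduced costs (-6.6, 4.2), box minimizer x = (12.0, 0.0)
g(y_3) = b*y + (c1 - a1*y)*x1 + (c2 - a2*y)*x2 = 24*3.6 + (-6.6)*12.0 + 4.2*0.0 = 86.4 - 79.2 + 0.0 = 7.2


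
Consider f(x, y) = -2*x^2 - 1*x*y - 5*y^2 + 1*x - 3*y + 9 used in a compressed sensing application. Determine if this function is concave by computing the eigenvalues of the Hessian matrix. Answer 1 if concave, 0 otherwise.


The Hessian of f(x,y) = -2*x^2 - 1*x*y - 5*y^2 + 1*x - 3*y + 9 is:
H = [[-4, -1], [-1, -10]]
Trace = -4 - 10 = -14
Determinant = -4*-10 - (-1)^2 = 39
Discriminant = (-14)^2 - 4*39 = 40.0
Eigenvalues: lambda_1 = -10.1623, lambda_2 = -3.8377
The function is concave.

1


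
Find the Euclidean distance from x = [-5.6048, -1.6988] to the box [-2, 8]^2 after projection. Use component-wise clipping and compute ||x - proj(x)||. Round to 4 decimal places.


Project each component onto [-2, 8].
clip(-5.6048) = -2.0, clip(-1.6988) = -1.6988
Projection = [-2.0, -1.6988]
Squared diffs: [12.9946, 0.0]
Distance = sqrt(12.9946) = 3.6048


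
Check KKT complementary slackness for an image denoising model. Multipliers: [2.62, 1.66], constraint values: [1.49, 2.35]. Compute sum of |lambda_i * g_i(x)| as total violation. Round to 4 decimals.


KKT complementary slackness check:
lambda_1 * g_1 = 2.62 * 1.49 = 3.9038
lambda_2 * g_2 = 1.66 * 2.35 = 3.901
Total violation = 3.9038 + 3.901 = 7.8048


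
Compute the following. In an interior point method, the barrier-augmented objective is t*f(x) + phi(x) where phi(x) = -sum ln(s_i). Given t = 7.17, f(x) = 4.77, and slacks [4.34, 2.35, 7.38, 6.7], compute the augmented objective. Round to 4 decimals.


Step 1: Compute log-barrier.
ln values: [1.4679, 0.8544, 1.9988, 1.9021]
phi = -(1.4679 + 0.8544 + 1.9988 + 1.9021) = -6.2232
Step 2: Compute augmented objective.
t*f(x) = 7.17*4.77 = 34.2009
Total = 34.2009 - 6.2232 = 27.9777


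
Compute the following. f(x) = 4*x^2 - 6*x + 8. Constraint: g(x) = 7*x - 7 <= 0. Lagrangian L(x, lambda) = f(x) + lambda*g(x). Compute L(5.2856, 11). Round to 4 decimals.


Step 1: Evaluate f(x).
f(5.2856) = 4*5.2856^2 - 6*5.2856 + 8 = 88.0367
Step 2: Evaluate g(x).
g(5.2856) = 7*5.2856 - 7 = 29.9992
Step 3: Compute Lagrangian.
L = 88.0367 + 11*29.9992 = 418.0279


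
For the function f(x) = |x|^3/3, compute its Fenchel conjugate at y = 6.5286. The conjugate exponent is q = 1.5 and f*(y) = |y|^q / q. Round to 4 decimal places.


The conjugate exponent q satisfies 1/p + 1/q = 1.
p = 3, so q = 3/(3 - 1) = 1.5
|y|^q = 6.5286^1.5 = 16.6813
f*(6.5286) = 16.6813 / 1.5 = 11.1209


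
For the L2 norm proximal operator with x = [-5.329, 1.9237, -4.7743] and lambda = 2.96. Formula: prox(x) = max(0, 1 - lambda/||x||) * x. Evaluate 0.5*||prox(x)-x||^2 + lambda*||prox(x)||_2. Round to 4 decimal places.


Step 1: Compute ||x||.
||x|| = 7.409
Step 2: Compute scaling factor.
scale = max(0, 1 - 2.96/7.409) = 0.6005
Step 3: prox(x) = [-3.2, 1.1552, -2.8669]
||prox(x)|| = 4.449
Step 4: Proximal objective.
0.5*||prox-x||^2 = 4.3808
lambda*||prox|| = 13.169
Total = 17.5497


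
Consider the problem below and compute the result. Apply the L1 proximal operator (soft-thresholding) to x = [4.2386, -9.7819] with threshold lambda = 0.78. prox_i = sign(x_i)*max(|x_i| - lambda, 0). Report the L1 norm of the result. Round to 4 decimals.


Soft-thresholding with lambda = 0.78:
prox(4.2386) = sign(4.2386)*max(|4.2386| - 0.78, 0) = 3.4586
prox(-9.7819) = sign(-9.7819)*max(|-9.7819| - 0.78, 0) = -9.0019
prox(x) = [3.4586, -9.0019]
||prox(x)||_1 = 3.4586 + 9.0019 = 12.4605


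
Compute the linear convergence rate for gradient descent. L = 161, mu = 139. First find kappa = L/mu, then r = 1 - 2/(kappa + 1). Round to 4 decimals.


Step 1: Compute the condition number.
kappa = L/mu = 161/139 = 1.1583
Step 2: Compute the convergence rate.
r = 1 - 2/(kappa + 1) = 1 - 2*mu/(L + mu) = (L - mu)/(L + mu) = 22/300 = 0.0733


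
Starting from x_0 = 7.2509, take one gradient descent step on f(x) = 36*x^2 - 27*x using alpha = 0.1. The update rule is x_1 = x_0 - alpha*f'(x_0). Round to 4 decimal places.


We compute the gradient at x_0 and apply the update.
f'(x) = 72*x - 27
f'(7.2509) = 72*7.2509 - 27 = 495.0648
x_1 = 7.2509 - 0.1*495.0648 = -42.2556


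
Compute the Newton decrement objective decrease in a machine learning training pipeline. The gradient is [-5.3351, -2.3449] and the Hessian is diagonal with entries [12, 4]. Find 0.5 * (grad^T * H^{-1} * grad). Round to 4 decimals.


Step 1: H is diagonal, so H^(-1) * g = [-0.4446, -0.5862].
Step 2: g^T H^(-1) g = sum_i g_i^2 / H_ii
  = (-5.3351)^2/12 + (-2.3449)^2/4
  = 2.3719 + 1.3746 = 3.7466
Step 3: Objective decrease = 0.5 * g^T H^(-1) g = 1.8733


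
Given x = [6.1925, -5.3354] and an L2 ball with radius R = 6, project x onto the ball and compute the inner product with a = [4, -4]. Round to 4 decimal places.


Step 1: Compute ||x|| (intermediates to 6 decimals).
||x|| = sqrt(6.1925^2 + (-5.3354)^2) = 8.173956
Step 2: Project.
Since ||x|| > R, scale = R/||x|| = 6/8.173956 = 0.734039, proj(x) = scale * x
proj(x) = [4.545537, -3.916392]
Step 3: Dot product.
a^T * proj(x) = 4*4.545537 - 4*(-3.916392) = 33.8477


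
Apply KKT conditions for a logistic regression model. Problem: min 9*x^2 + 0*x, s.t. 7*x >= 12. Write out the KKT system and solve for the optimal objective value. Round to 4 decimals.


Step 1: Try lambda = 0 (constraint inactive).
x_unc = 0/(2*9) = 0.0
Check: 7*0.0 = 0.0 < 12 -- violated!
Step 2: Constraint must be active: 7*x = 12
x* = 12/7 = 1.7143 (rounded; the exact value 12/7 is used below)
lambda = (2*9*(12/7) + 0)/7 = 4.4082
Step 3: Compute optimal value.
f(x*) = 9*(12/7)^2 + 0*(12/7) = 26.449


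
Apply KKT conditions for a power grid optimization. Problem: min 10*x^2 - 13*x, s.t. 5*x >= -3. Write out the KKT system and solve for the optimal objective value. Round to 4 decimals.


Step 1: Try lambda = 0 (constraint inactive).
Stationarity: 2*10*x - 13 = 0
x* = 13/(2*10) = 0.65
Check constraint: 5*0.65 = 3.25 >= -3 -- satisfied.
Step 2: Compute optimal value.
f(x*) = 10*0.65^2 - 13*0.65 = -4.225


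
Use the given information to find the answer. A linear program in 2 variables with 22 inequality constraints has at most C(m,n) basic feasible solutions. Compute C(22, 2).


Each vertex corresponds to some choice of n active constraints out of m, so the number of vertices is at most C(m, n) = m! / (n!(m-n)!).
m = 22, n = 2
Numerator: 22 * 21
Denominator: 2! = 2
C(22, 2) = 231


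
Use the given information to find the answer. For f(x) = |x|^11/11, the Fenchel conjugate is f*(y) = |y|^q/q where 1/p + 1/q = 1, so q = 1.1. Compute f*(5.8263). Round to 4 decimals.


The conjugate exponent q satisfies 1/p + 1/q = 1.
p = 11, so q = 11/(11 - 1) = 1.1
|y|^q = 5.8263^1.1 = 6.9492
f*(5.8263) = 6.9492 / 1.1 = 6.3174


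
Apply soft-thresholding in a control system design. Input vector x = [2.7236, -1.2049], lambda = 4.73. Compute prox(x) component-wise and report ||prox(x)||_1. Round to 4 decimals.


Soft-thresholding with lambda = 4.73:
prox(2.7236) = sign(2.7236)*max(|2.7236| - 4.73, 0) = 0.0
prox(-1.2049) = sign(-1.2049)*max(|-1.2049| - 4.73, 0) = 0.0
prox(x) = [0.0, 0.0]
||prox(x)||_1 = 0.0 + 0.0 = 0.0


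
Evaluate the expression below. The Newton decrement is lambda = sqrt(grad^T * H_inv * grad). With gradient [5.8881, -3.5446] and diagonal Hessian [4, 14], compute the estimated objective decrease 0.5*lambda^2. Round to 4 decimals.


Step 1: H is diagonal, so H^(-1) * g = [1.472, -0.2532].
Step 2: g^T H^(-1) g = sum_i g_i^2 / H_ii
  = (5.8881)^2/4 + (-3.5446)^2/14
  = 8.6674 + 0.8974 = 9.5649
Step 3: Objective decrease = 0.5 * g^T H^(-1) g = 4.7824


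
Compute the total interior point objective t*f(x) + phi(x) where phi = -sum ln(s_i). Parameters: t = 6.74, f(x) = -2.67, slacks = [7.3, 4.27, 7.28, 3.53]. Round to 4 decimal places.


Step 1: Compute log-barrier.
ln values: [1.9879, 1.4516, 1.9851, 1.2613]
phi = -(1.9879 + 1.4516 + 1.9851 + 1.2613) = -6.6859
Step 2: Compute augmented objective.
t*f(x) = 6.74*-2.67 = -17.9958
Total = -17.9958 - 6.6859 = -24.6817


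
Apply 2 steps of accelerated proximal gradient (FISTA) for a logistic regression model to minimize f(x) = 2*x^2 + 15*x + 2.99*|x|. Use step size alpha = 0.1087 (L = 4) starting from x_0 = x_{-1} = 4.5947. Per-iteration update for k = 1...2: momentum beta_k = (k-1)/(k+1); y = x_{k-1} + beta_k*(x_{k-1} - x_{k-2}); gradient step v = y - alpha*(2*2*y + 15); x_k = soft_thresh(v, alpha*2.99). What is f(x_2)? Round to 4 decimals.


FISTA on f(x) = 2*x^2 + 15*x + 2.99*|x|
L = 4, alpha = 0.1087
Iteration 1: beta = 0.0, y = 4.5947 + 0.0*(4.5947 - 4.5947) = 4.5947
  grad(y) = 33.3788, v = y - alpha*grad = 0.9664
  prox(v) = soft_thresh(0.9664, 0.325) = 0.6414
Iteration 2: beta = 0.3333, y = 0.6414 + 0.3333*(0.6414 - 4.5947) = -0.6764
  grad(y) = 12.2946, v = y - alpha*grad = -2.0128
  prox(v) = soft_thresh(-2.0128, 0.325) = -1.6878
f(x_2) = 2*(-1.6878)^2 + 15*(-1.6878) + 2.99*|-1.6878| = -14.5729


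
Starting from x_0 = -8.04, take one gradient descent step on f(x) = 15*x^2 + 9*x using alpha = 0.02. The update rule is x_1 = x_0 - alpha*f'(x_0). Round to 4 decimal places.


We compute the gradient at x_0 and apply the update.
f'(x) = 30*x + 9
f'(-8.04) = 30*-8.04 + 9 = -232.2
x_1 = -8.04 - 0.02*-232.2 = -3.396


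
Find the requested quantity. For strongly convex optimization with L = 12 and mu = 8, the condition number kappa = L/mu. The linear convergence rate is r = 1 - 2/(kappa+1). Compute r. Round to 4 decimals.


Step 1: Compute the condition number.
kappa = L/mu = 12/8 = 1.5
Step 2: Compute the convergence rate.
r = 1 - 2/(kappa + 1) = 1 - 2*mu/(L + mu) = (L - mu)/(L + mu) = 4/20 = 0.2


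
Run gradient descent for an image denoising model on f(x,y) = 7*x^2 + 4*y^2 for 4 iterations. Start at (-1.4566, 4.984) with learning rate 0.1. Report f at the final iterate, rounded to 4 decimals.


Gradient descent on f(x,y) = 7*x^2 + 4*y^2.
Starting point: (-1.4566, 4.984), alpha = 0.1
Step 1: grad_x = 2*7*-1.4566 = -20.3924, grad_y = 2*4*4.984 = 39.872
  x_1 = -1.4566 - 0.1*-20.3924 = 0.5826
  y_1 = 4.984 - 0.1*39.872 = 0.9968
Step 2: grad_x = 2*7*0.5826 = 8.157, grad_y = 2*4*0.9968 = 7.9744
  x_2 = 0.5826 - 0.1*8.157 = -0.2331
  y_2 = 0.9968 - 0.1*7.9744 = 0.1994
Step 3: grad_x = 2*7*-0.2331 = -3.2628, grad_y = 2*4*0.1994 = 1.5949
  x_3 = -0.2331 - 0.1*-3.2628 = 0.0932
  y_3 = 0.1994 - 0.1*1.5949 = 0.0399
Step 4: grad_x = 2*7*0.0932 = 1.3051, grad_y = 2*4*0.0399 = 0.319
  x_4 = 0.0932 - 0.1*1.3051 = -0.0373
  y_4 = 0.0399 - 0.1*0.319 = 0.008
f(-0.0373, 0.008) = 7*(-0.0373)^2 + 4*0.008^2 = 0.01


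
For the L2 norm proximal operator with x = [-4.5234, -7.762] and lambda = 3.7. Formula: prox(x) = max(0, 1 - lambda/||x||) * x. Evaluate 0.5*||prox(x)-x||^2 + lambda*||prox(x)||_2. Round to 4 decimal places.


Step 1: Compute ||x||.
||x|| = 8.9839
Step 2: Compute scaling factor.
scale = max(0, 1 - 3.7/8.9839) = 0.5882
Step 3: prox(x) = [-2.6604, -4.5652]
||prox(x)|| = 5.2839
Step 4: Proximal objective.
0.5*||prox-x||^2 = 6.845
lambda*||prox|| = 19.5504
Total = 26.3953


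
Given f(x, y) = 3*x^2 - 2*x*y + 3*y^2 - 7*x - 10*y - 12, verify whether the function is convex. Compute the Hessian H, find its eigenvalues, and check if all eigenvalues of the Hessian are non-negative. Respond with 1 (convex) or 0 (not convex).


The Hessian of f(x,y) = 3*x^2 - 2*x*y + 3*y^2 - 7*x - 10*y - 12 is:
H = [[6, -2], [-2, 6]]
Trace = 6 + 6 = 12
Determinant = 6*6 - (-2)^2 = 32
Discriminant = (12)^2 - 4*32 = 16.0
Eigenvalues: lambda_1 = 4.0, lambda_2 = 8.0
The function is convex.

1


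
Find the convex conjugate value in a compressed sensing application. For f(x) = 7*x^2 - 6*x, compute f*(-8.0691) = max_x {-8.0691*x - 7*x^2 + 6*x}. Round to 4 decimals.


f*(y) = sup_x {y*x - a*x^2 - b*x} = sup_x {(y-b)*x - a*x^2}
FOC: (y - b) - 2a*x = 0 => x* = (y - b)/(2a)
x* = (-8.0691 + 6)/(2*7) = -0.1478
f*(-8.0691) = (y-b)^2/(4a) = (-8.0691 + 6)^2/(4*7)
= 4.2812/28 = 0.1529


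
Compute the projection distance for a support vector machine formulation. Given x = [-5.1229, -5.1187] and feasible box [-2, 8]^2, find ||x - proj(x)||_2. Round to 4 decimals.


Project each component onto [-2, 8].
clip(-5.1229) = -2.0, clip(-5.1187) = -2.0
Projection = [-2.0, -2.0]
Squared diffs: [9.7525, 9.7263]
Distance = sqrt(19.4788) = 4.4135


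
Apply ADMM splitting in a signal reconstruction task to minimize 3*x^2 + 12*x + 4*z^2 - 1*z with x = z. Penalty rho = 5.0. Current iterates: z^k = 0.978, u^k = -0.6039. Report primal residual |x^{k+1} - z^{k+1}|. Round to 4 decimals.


ADMM iteration with rho = 5.0, z^k = 0.978, u^k = -0.6039
Step 1: x-update.
Minimize 3*x^2 + 12*x + (5.0/2)*(x - 0.978 - 0.6039)^2
FOC: (2*3 + 5.0)*x = -12 + 5.0*(0.978 + 0.6039)
x^{k+1} = -0.3719
Step 2: z-update.
Minimize 4*z^2 - 1*z + (5.0/2)*(-0.3719 - z - 0.6039)^2
FOC: (2*4 + 5.0)*z = 1 + 5.0*(-0.3719 - 0.6039)
z^{k+1} = -0.2984
Step 3: u-update.
u^{k+1} = -0.6039 - 0.3719 + 0.2984 = -0.6774
Step 4: Primal residual = |-0.3719 + 0.2984| = 0.0735


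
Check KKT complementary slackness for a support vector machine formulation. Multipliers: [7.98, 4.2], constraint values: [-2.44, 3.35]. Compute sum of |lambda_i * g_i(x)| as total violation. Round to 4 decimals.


KKT complementary slackness check:
lambda_1 * g_1 = 7.98 * -2.44 = -19.4712
lambda_2 * g_2 = 4.2 * 3.35 = 14.07
Total violation = 19.4712 + 14.07 = 33.5412


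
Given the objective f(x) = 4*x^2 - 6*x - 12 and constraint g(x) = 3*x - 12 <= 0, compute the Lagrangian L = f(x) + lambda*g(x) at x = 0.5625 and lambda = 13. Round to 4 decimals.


Step 1: Evaluate f(x).
f(0.5625) = 4*0.5625^2 - 6*0.5625 - 12 = -14.1094
Step 2: Evaluate g(x).
g(0.5625) = 3*0.5625 - 12 = -10.3125
Step 3: Compute Lagrangian.
L = -14.1094 + 13*-10.3125 = -148.1719


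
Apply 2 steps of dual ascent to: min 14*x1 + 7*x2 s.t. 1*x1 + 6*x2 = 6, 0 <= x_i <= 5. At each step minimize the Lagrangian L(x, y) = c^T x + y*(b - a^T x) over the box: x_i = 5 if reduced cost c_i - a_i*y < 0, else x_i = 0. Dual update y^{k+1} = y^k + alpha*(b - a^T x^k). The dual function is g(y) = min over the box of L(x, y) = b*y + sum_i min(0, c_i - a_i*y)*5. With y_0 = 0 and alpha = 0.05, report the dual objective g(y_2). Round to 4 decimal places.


Dual ascent for LP: min 14*x1 + 7*x2, 1*x1 + 6*x2 = 6, 0 <= x_i <= 5
Step 1: y^k = 0.0, reduced costs: (14.0, 7.0)
  x^k = (0.0, 0.0), subgradient = b - a^T x = 6.0
  y^{k+1} = 0.0 + 0.05*6.0 = 0.3
Step 2: y^k = 0.3, reduced costs: (13.7, 5.2)
  x^k = (0.0, 0.0), subgradient = b - a^T x = 6.0
  y^{k+1} = 0.3 + 0.05*6.0 = 0.6
Dual objective at y_2 = 0.6: reduced costs (13.4, 3.4), box minimizer x = (0.0, 0.0)
g(y_2) = b*y + (c1 - a1*y)*x1 + (c2 - a2*y)*x2 = 6*0.6 + 13.4*0.0 + 3.4*0.0 = 3.6 + 0.0 + 0.0 = 3.6


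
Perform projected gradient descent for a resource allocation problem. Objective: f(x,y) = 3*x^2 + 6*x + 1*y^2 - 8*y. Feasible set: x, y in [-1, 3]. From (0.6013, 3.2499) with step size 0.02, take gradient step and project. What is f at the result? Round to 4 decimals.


Step 1: Compute gradient at (0.6013, 3.2499).
grad_x = 2*3*0.6013 + 6 = 9.6078
grad_y = 2*1*3.2499 - 8 = -1.5002
Step 2: Gradient step.
x_raw = 0.6013 - 0.02*9.6078 = 0.4091
y_raw = 3.2499 - 0.02*-1.5002 = 3.2799
Step 3: Project onto [-1, 3].
x_proj = clip(0.4091) = 0.4091
y_proj = clip(3.2799) = 3.0
Step 4: Evaluate f.
f(0.4091, 3.0) = -12.0429


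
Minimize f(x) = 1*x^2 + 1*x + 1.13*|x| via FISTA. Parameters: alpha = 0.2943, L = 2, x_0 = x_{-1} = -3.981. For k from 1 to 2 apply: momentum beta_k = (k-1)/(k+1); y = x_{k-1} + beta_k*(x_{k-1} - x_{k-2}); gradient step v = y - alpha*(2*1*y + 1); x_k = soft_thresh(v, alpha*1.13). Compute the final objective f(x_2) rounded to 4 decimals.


FISTA on f(x) = 1*x^2 + 1*x + 1.13*|x|
L = 2, alpha = 0.2943
Iteration 1: beta = 0.0, y = -3.981 + 0.0*(-3.981 + 3.981) = -3.981
  grad(y) = -6.962, v = y - alpha*grad = -1.9321
  prox(v) = soft_thresh(-1.9321, 0.3326) = -1.5995
Iteration 2: beta = 0.3333, y = -1.5995 + 0.3333*(-1.5995 + 3.981) = -0.8057
  grad(y) = -0.6114, v = y - alpha*grad = -0.6258
  prox(v) = soft_thresh(-0.6258, 0.3326) = -0.2932
f(x_2) = 1*(-0.2932)^2 + 1*(-0.2932) + 1.13*|-0.2932| = 0.1241


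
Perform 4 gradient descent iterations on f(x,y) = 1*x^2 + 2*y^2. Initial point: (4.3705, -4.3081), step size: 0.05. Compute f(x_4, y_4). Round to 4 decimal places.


Gradient descent on f(x,y) = 1*x^2 + 2*y^2.
Starting point: (4.3705, -4.3081), alpha = 0.05
Step 1: grad_x = 2*1*4.3705 = 8.741, grad_y = 2*2*-4.3081 = -17.2324
  x_1 = 4.3705 - 0.05*8.741 = 3.9335
  y_1 = -4.3081 - 0.05*-17.2324 = -3.4465
Step 2: grad_x = 2*1*3.9335 = 7.8669, grad_y = 2*2*-3.4465 = -13.7859
  x_2 = 3.9335 - 0.05*7.8669 = 3.5401
  y_2 = -3.4465 - 0.05*-13.7859 = -2.7572
Step 3: grad_x = 2*1*3.5401 = 7.0802, grad_y = 2*2*-2.7572 = -11.0287
  x_3 = 3.5401 - 0.05*7.0802 = 3.1861
  y_3 = -2.7572 - 0.05*-11.0287 = -2.2057
Step 4: grad_x = 2*1*3.1861 = 6.3722, grad_y = 2*2*-2.2057 = -8.823
  x_4 = 3.1861 - 0.05*6.3722 = 2.8675
  y_4 = -2.2057 - 0.05*-8.823 = -1.7646
f(2.8675, -1.7646) = 1*2.8675^2 + 2*(-1.7646)^2 = 14.4501


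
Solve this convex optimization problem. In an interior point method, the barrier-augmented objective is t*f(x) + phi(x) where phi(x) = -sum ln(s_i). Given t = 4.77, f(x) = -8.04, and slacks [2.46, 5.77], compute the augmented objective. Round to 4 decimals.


Step 1: Compute log-barrier.
ln values: [0.9002, 1.7527]
phi = -(0.9002 + 1.7527) = -2.6528
Step 2: Compute augmented objective.
t*f(x) = 4.77*-8.04 = -38.3508
Total = -38.3508 - 2.6528 = -41.0036


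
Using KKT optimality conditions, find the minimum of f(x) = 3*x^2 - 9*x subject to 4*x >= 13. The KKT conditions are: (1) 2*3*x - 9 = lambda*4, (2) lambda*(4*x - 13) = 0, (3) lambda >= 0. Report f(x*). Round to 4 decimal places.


Step 1: Try lambda = 0 (constraint inactive).
x_unc = 9/(2*3) = 1.5
Check: 4*1.5 = 6.0 < 13 -- violated!
Step 2: Constraint must be active: 4*x = 13
x* = 13/4 = 3.25
lambda = (2*3*3.25 - 9)/4 = 2.625
Step 3: Compute optimal value.
f(x*) = 3*3.25^2 - 9*3.25 = 2.4375


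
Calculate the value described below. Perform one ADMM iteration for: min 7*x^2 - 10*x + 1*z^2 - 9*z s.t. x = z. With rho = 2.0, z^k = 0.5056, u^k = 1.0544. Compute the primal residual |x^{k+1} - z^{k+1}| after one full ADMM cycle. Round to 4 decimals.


ADMM iteration with rho = 2.0, z^k = 0.5056, u^k = 1.0544
Step 1: x-update.
Minimize 7*x^2 - 10*x + (2.0/2)*(x - 0.5056 + 1.0544)^2
FOC: (2*7 + 2.0)*x = 10 + 2.0*(0.5056 - 1.0544)
x^{k+1} = 0.5564
Step 2: z-update.
Minimize 1*z^2 - 9*z + (2.0/2)*(0.5564 - z + 1.0544)^2
FOC: (2*1 + 2.0)*z = 9 + 2.0*(0.5564 + 1.0544)
z^{k+1} = 3.0554
Step 3: u-update.
u^{k+1} = 1.0544 + 0.5564 - 3.0554 = -1.4446
Step 4: Primal residual = |0.5564 - 3.0554| = 2.499


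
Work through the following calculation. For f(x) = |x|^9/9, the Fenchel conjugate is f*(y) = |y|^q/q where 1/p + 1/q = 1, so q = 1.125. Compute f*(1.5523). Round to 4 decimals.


The conjugate exponent q satisfies 1/p + 1/q = 1.
p = 9, so q = 9/(9 - 1) = 1.125
|y|^q = 1.5523^1.125 = 1.64
f*(1.5523) = 1.64 / 1.125 = 1.4578


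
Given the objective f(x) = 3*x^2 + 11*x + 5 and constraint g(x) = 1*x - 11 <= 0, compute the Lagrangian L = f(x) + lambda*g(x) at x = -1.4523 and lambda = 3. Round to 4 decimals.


Step 1: Evaluate f(x).
f(-1.4523) = 3*(-1.4523)^2 + 11*(-1.4523) + 5 = -4.6478
Step 2: Evaluate g(x).
g(-1.4523) = 1*-1.4523 - 11 = -12.4523
Step 3: Compute Lagrangian.
L = -4.6478 + 3*-12.4523 = -42.0047


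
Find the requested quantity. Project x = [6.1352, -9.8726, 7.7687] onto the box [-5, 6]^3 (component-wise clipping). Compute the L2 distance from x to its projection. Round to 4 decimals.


Project each component onto [-5, 6].
clip(6.1352) = 6.0, clip(-9.8726) = -5.0, clip(7.7687) = 6.0
Projection = [6.0, -5.0, 6.0]
Squared diffs: [0.0183, 23.7422, 3.1283]
Distance = sqrt(26.8888) = 5.1854


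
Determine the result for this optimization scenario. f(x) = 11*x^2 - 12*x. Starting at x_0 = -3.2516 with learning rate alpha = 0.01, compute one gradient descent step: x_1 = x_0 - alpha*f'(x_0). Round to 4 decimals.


We compute the gradient at x_0 and apply the update.
f'(x) = 22*x - 12
f'(-3.2516) = 22*-3.2516 - 12 = -83.5352
x_1 = -3.2516 - 0.01*-83.5352 = -2.4162


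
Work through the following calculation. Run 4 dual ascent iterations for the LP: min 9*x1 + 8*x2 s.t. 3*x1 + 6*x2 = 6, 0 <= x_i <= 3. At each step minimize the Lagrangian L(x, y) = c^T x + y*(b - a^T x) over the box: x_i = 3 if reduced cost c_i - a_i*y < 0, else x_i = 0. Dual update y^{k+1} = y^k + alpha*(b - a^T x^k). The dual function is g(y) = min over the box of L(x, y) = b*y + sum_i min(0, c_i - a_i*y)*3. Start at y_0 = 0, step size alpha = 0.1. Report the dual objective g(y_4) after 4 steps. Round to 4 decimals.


Dual ascent for LP: min 9*x1 + 8*x2, 3*x1 + 6*x2 = 6, 0 <= x_i <= 3
Step 1: y^k = 0.0, reduced costs: (9.0, 8.0)
  x^k = (0.0, 0.0), subgradient = b - a^T x = 6.0
  y^{k+1} = 0.0 + 0.1*6.0 = 0.6
Step 2: y^k = 0.6, reduced costs: (7.2, 4.4)
  x^k = (0.0, 0.0), subgradient = b - a^T x = 6.0
  y^{k+1} = 0.6 + 0.1*6.0 = 1.2
Step 3: y^k = 1.2, reduced costs: (5.4, 0.8)
  x^k = (0.0, 0.0), subgradient = b - a^T x = 6.0
  y^{k+1} = 1.2 + 0.1*6.0 = 1.8
Step 4: y^k = 1.8, reduced costs: (3.6, -2.8)
  x^k = (0.0, 3.0), subgradient = b - a^T x = -12.0
  y^{k+1} = 1.8 + 0.1*-12.0 = 0.6
Dual objective at y_4 = 0.6: reduced costs (7.2, 4.4), box minimizer x = (0.0, 0.0)
g(y_4) = b*y + (c1 - a1*y)*x1 + (c2 - a2*y)*x2 = 6*0.6 + 7.2*0.0 + 4.4*0.0 = 3.6 + 0.0 + 0.0 = 3.6


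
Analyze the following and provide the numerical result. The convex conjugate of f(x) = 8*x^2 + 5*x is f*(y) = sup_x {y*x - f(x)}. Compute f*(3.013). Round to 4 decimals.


f*(y) = sup_x {y*x - a*x^2 - b*x} = sup_x {(y-b)*x - a*x^2}
FOC: (y - b) - 2a*x = 0 => x* = (y - b)/(2a)
x* = (3.013 - 5)/(2*8) = -0.1242
f*(3.013) = (y-b)^2/(4a) = (3.013 - 5)^2/(4*8)
= 3.9482/32 = 0.1234


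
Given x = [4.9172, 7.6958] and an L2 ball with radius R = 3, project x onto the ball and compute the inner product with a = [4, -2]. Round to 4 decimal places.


Step 1: Compute ||x|| (intermediates to 6 decimals).
||x|| = sqrt(4.9172^2 + 7.6958^2) = 9.13259
Step 2: Project.
Since ||x|| > R, scale = R/||x|| = 3/9.13259 = 0.328494, proj(x) = scale * x
proj(x) = [1.615271, 2.528024]
Step 3: Dot product.
a^T * proj(x) = 4*1.615271 - 2*2.528024 = 1.405


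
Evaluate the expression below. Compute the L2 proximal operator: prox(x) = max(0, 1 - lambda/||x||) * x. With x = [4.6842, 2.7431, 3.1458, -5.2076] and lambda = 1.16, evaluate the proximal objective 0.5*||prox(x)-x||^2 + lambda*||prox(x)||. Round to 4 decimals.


Step 1: Compute ||x||.
||x|| = 8.1536
Step 2: Compute scaling factor.
scale = max(0, 1 - 1.16/8.1536) = 0.8577
Step 3: prox(x) = [4.0178, 2.3528, 2.6983, -4.4667]
||prox(x)|| = 6.9936
Step 4: Proximal objective.
0.5*||prox-x||^2 = 0.6728
lambda*||prox|| = 8.1126
Total = 8.7854


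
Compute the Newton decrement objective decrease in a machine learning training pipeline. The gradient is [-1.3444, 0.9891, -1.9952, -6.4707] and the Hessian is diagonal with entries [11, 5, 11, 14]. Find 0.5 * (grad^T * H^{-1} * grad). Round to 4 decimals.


Step 1: H is diagonal, so H^(-1) * g = [-0.1222, 0.1978, -0.1814, -0.4622].
Step 2: g^T H^(-1) g = sum_i g_i^2 / H_ii
  = (-1.3444)^2/11 + (0.9891)^2/5 + (-1.9952)^2/11 + (-6.4707)^2/14
  = 0.1643 + 0.1957 + 0.3619 + 2.9907 = 3.7126
Step 3: Objective decrease = 0.5 * g^T H^(-1) g = 1.8563


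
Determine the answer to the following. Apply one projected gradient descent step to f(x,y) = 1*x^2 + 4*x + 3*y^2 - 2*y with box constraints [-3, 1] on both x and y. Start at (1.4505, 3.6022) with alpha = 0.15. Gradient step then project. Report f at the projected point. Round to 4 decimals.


Step 1: Compute gradient at (1.4505, 3.6022).
grad_x = 2*1*1.4505 + 4 = 6.901
grad_y = 2*3*3.6022 - 2 = 19.6132
Step 2: Gradient step.
x_raw = 1.4505 - 0.15*6.901 = 0.4154
y_raw = 3.6022 - 0.15*19.6132 = 0.6602
Step 3: Project onto [-3, 1].
x_proj = clip(0.4154) = 0.4154
y_proj = clip(0.6602) = 0.6602
Step 4: Evaluate f.
f(0.4154, 0.6602) = 1.8211


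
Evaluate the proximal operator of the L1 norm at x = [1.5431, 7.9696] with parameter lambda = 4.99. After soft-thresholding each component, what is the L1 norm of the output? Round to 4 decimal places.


Soft-thresholding with lambda = 4.99:
prox(1.5431) = sign(1.5431)*max(|1.5431| - 4.99, 0) = 0.0
prox(7.9696) = sign(7.9696)*max(|7.9696| - 4.99, 0) = 2.9796
prox(x) = [0.0, 2.9796]
||prox(x)||_1 = 0.0 + 2.9796 = 2.9796


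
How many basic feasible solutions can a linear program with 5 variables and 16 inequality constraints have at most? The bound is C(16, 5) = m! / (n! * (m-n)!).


Each vertex corresponds to some choice of n active constraints out of m, so the number of vertices is at most C(m, n) = m! / (n!(m-n)!).
m = 16, n = 5
Numerator: 16 * 15 * 14 * 13 * 12
Denominator: 5! = 120
C(16, 5) = 4368


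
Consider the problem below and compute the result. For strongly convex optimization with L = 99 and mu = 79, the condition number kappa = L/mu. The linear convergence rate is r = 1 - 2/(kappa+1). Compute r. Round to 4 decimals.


Step 1: Compute the condition number.
kappa = L/mu = 99/79 = 1.2532
Step 2: Compute the convergence rate.
r = 1 - 2/(kappa + 1) = 1 - 2*mu/(L + mu) = (L - mu)/(L + mu) = 20/178 = 0.1124


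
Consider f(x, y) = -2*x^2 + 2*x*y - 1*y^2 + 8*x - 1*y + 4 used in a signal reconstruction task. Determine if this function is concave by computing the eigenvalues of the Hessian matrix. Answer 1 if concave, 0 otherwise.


The Hessian of f(x,y) = -2*x^2 + 2*x*y - 1*y^2 + 8*x - 1*y + 4 is:
H = [[-4, 2], [2, -2]]
Trace = -4 - 2 = -6
Determinant = -4*-2 - (2)^2 = 4
Discriminant = (-6)^2 - 4*4 = 20.0
Eigenvalues: lambda_1 = -5.2361, lambda_2 = -0.7639
The function is concave.

1


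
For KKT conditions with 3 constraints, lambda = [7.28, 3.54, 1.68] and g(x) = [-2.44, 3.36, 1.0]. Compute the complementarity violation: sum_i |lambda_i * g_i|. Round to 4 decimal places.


KKT complementary slackness check:
lambda_1 * g_1 = 7.28 * -2.44 = -17.7632
lambda_2 * g_2 = 3.54 * 3.36 = 11.8944
lambda_3 * g_3 = 1.68 * 1.0 = 1.68
Total violation = 17.7632 + 11.8944 + 1.68 = 31.3376


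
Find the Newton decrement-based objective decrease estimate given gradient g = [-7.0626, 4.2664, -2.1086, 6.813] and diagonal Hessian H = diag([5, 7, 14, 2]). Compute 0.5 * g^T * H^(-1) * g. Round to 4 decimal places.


Step 1: H is diagonal, so H^(-1) * g = [-1.4125, 0.6095, -0.1506, 3.4065].
Step 2: g^T H^(-1) g = sum_i g_i^2 / H_ii
  = (-7.0626)^2/5 + (4.2664)^2/7 + (-2.1086)^2/14 + (6.813)^2/2
  = 9.9761 + 2.6003 + 0.3176 + 23.2085 = 36.1024
Step 3: Objective decrease = 0.5 * g^T H^(-1) g = 18.0512


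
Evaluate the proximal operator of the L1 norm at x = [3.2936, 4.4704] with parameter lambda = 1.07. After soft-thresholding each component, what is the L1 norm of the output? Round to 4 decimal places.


Soft-thresholding with lambda = 1.07:
prox(3.2936) = sign(3.2936)*max(|3.2936| - 1.07, 0) = 2.2236
prox(4.4704) = sign(4.4704)*max(|4.4704| - 1.07, 0) = 3.4004
prox(x) = [2.2236, 3.4004]
||prox(x)||_1 = 2.2236 + 3.4004 = 5.624


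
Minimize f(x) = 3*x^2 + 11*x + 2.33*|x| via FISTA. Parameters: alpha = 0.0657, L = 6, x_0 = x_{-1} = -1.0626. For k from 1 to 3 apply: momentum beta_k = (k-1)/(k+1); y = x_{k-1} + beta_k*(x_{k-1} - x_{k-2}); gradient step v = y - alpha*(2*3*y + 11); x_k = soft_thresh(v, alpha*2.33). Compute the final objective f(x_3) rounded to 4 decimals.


FISTA on f(x) = 3*x^2 + 11*x + 2.33*|x|
L = 6, alpha = 0.0657
Iteration 1: beta = 0.0, y = -1.0626 + 0.0*(-1.0626 + 1.0626) = -1.0626
  grad(y) = 4.6244, v = y - alpha*grad = -1.3664
  prox(v) = soft_thresh(-1.3664, 0.1531) = -1.2133
Iteration 2: beta = 0.3333, y = -1.2133 + 0.3333*(-1.2133 + 1.0626) = -1.2636
  grad(y) = 3.4185, v = y - alpha*grad = -1.4882
  prox(v) = soft_thresh(-1.4882, 0.1531) = -1.3351
Iteration 3: beta = 0.5, y = -1.3351 + 0.5*(-1.3351 + 1.2133) = -1.396
  grad(y) = 2.6241, v = y - alpha*grad = -1.5684
  prox(v) = soft_thresh(-1.5684, 0.1531) = -1.4153
f(x_3) = 3*(-1.4153)^2 + 11*(-1.4153) + 2.33*|-1.4153| = -6.2614
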